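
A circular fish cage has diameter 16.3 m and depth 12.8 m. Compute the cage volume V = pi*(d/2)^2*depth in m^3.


r = d/2 = 16.3/2 = 8.15 m
Base area = pi*r^2 = pi*8.15^2 = 208.67244 m^2
Volume = 208.67244 * 12.8 = 2671.01 m^3

2671.01 m^3


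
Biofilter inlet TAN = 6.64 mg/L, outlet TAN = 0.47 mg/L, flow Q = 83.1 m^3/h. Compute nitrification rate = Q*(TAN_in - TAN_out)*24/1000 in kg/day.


Concentration drop: TAN_in - TAN_out = 6.64 - 0.47 = 6.17 mg/L
Hourly TAN removed = Q * dTAN = 83.1 m^3/h * 6.17 mg/L = 512.727 g/h  (m^3/h * mg/L = g/h)
Daily TAN removed = 512.727 * 24 = 12305.448 g/day
Convert to kg/day: 12305.448 / 1000 = 12.305448 kg/day

12.305448 kg/day


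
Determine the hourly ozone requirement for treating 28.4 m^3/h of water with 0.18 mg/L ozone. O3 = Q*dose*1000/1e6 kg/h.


O3 demand (mg/h) = Q * dose * 1000 = 28.4 * 0.18 * 1000 = 5112 mg/h
Convert mg to kg: 5112 / 1e6 = 0.005112 kg/h

0.005112 kg/h


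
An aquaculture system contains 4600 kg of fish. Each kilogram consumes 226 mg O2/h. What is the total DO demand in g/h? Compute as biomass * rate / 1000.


Total O2 consumption (mg/h) = 4600 kg * 226 mg/(kg*h) = 1039600 mg/h
Convert to g/h: 1039600 / 1000 = 1039.6 g/h

1039.6 g/h


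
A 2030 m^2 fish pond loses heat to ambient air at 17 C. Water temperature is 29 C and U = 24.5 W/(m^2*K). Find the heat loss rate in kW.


Temperature difference dT = 29 - 17 = 12 K
Heat loss (W) = U * A * dT = 24.5 * 2030 * 12 = 596820 W
Convert to kW: 596820 / 1000 = 596.82 kW

596.82 kW


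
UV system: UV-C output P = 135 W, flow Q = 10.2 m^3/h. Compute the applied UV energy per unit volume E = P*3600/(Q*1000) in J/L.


Energy delivered per hour = 135 W * 3600 s = 486000 J/h
Volume treated per hour = 10.2 m^3/h * 1000 = 10200 L/h
dose = 486000 / 10200 = 47.6471 J/L

47.6471 J/L


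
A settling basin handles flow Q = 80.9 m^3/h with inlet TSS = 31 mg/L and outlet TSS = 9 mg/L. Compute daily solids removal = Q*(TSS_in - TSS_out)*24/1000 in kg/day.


Concentration drop: TSS_in - TSS_out = 31 - 9 = 22 mg/L
Hourly solids removed = Q * dTSS = 80.9 m^3/h * 22 mg/L = 1779.8 g/h  (m^3/h * mg/L = g/h)
Daily solids removed = 1779.8 * 24 = 42715.2 g/day
Convert g to kg: 42715.2 / 1000 = 42.7152 kg/day

42.7152 kg/day


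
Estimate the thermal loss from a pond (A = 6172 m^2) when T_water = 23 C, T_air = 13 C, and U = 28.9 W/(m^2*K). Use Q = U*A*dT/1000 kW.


Temperature difference dT = 23 - 13 = 10 K
Heat loss (W) = U * A * dT = 28.9 * 6172 * 10 = 1783708 W
Convert to kW: 1783708 / 1000 = 1783.708 kW

1783.708 kW


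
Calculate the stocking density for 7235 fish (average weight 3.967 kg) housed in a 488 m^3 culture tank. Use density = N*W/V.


Total biomass = 7235 fish * 3.967 kg = 28701.245 kg
Density = total biomass / volume = 28701.245 / 488 = 58.814 kg/m^3

58.814 kg/m^3


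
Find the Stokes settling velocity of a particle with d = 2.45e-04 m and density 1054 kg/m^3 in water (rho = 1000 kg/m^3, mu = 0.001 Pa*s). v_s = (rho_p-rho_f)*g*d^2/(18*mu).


Density difference: rho_p - rho_f = 1054 - 1000 = 54 kg/m^3
d^2 = (2.45e-04)^2 = 6.0025e-08 m^2
Numerator = (rho_p - rho_f) * g * d^2 = 54 * 9.81 * 6.0025e-08 = 3.1797643e-05
Denominator = 18 * mu = 18 * 0.001 = 0.018
v_s = 3.1797643e-05 / 0.018 = 0.00176654 m/s
Check: Re = rho_f * v_s * d / mu = 1000 * 0.00176654 * 2.45e-04 / 0.001 = 0.433 < 1, so Stokes' law applies.

0.00176654 m/s


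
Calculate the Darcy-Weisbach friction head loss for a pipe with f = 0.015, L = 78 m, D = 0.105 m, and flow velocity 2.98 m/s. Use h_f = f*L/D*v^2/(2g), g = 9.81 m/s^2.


v^2 = 2.98^2 = 8.8804 m^2/s^2
L/D = 78/0.105 = 742.85714
h_f = f*(L/D)*v^2/(2g) = 0.015 * 742.85714 * 8.8804 / 19.62 = 5.04348 m

5.04348 m


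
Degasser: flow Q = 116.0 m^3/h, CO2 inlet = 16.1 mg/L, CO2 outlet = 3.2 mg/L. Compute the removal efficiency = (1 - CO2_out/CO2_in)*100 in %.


CO2_out / CO2_in = 3.2 / 16.1 = 0.19875776
Fraction remaining = 0.19875776
efficiency = (1 - 0.19875776) * 100 = 80.1242 %

80.1242 %


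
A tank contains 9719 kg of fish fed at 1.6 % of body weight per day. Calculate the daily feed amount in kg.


Feeding rate fraction = 1.6% / 100 = 0.016
Daily feed = 9719 kg * 0.016 = 155.504 kg/day

155.504 kg/day


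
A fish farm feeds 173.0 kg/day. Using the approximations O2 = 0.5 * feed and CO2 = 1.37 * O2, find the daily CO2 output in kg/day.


O2 = 173.0 * 0.5 = 86.5
CO2 = 86.5 * 1.37 = 118.505

118.505 kg/day


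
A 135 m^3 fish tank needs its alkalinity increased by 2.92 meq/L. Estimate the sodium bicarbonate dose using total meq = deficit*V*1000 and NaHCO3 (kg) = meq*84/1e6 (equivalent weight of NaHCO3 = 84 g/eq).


Tank volume in L = 135 m^3 * 1000 = 135000 L
Total meq required = 2.92 meq/L * 135000 L = 394200 meq
NaHCO3 mass = 394200 meq * 84 mg/meq / 1e6 = 33.1128 kg

33.1128 kg


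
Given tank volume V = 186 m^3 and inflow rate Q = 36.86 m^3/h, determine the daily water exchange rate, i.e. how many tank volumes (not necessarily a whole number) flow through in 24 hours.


Daily flow volume = 36.86 m^3/h * 24 h = 884.64 m^3/day
Exchanges = daily flow / tank volume = 884.64 / 186 = 4.75613 exchanges/day

4.75613 exchanges/day


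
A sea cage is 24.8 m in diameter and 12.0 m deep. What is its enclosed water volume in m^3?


r = d/2 = 24.8/2 = 12.4 m
Base area = pi*r^2 = pi*12.4^2 = 483.05129 m^2
Volume = 483.05129 * 12.0 = 5796.62 m^3

5796.62 m^3


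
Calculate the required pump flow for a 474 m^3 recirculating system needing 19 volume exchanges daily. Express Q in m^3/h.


Daily recirculation volume = 474 m^3 * 19 = 9006 m^3/day
Flow rate Q = daily volume / 24 h = 9006 / 24 = 375.25 m^3/h

375.25 m^3/h


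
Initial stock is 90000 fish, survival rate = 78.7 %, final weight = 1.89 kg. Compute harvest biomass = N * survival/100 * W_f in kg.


Survivors = 90000 * 78.7/100 = 70830 fish
Harvest biomass = survivors * W_f = 70830 * 1.89 = 133868.7 kg

133868.7 kg


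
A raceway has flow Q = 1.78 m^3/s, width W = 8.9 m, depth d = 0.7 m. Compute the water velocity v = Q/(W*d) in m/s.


Cross-sectional area = W * d = 8.9 * 0.7 = 6.23 m^2
Velocity = Q / A = 1.78 / 6.23 = 0.285714 m/s

0.285714 m/s


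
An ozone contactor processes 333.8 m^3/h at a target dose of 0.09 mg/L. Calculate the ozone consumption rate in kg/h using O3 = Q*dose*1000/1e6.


O3 demand (mg/h) = Q * dose * 1000 = 333.8 * 0.09 * 1000 = 30042 mg/h
Convert mg to kg: 30042 / 1e6 = 0.030042 kg/h

0.030042 kg/h


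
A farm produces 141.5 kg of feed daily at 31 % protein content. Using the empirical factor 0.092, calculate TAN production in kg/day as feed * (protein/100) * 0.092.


Protein in feed = 141.5 * 31/100 = 43.865 kg/day
TAN = protein * 0.092 = 43.865 * 0.092 = 4.03558 kg/day

4.03558 kg/day


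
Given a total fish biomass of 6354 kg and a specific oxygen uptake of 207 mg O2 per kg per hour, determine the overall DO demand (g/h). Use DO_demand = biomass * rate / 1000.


Total O2 consumption (mg/h) = 6354 kg * 207 mg/(kg*h) = 1315278 mg/h
Convert to g/h: 1315278 / 1000 = 1315.278 g/h

1315.278 g/h


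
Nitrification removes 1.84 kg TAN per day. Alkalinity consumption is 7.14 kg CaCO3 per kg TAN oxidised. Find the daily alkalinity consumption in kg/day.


Alkalinity factor: 7.14 kg CaCO3 consumed per kg TAN nitrified
alk = 1.84 kg TAN * 7.14 = 13.1376 kg CaCO3/day

13.1376 kg CaCO3/day


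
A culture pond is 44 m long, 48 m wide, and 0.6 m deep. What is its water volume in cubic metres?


Base area = L * W = 44 * 48 = 2112 m^2
Volume = area * depth = 2112 * 0.6 = 1267.2 m^3

1267.2 m^3


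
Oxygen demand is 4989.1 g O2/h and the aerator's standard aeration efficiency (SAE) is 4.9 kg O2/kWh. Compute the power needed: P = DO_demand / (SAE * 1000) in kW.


SAE in g O2/kWh = 4.9 * 1000 = 4900 g/kWh
P = DO_demand / SAE_g = 4989.1 / 4900 = 1.01818 kW

1.01818 kW


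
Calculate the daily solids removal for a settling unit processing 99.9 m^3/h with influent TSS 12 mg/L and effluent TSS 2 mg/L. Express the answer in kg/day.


Concentration drop: TSS_in - TSS_out = 12 - 2 = 10 mg/L
Hourly solids removed = Q * dTSS = 99.9 m^3/h * 10 mg/L = 999 g/h  (m^3/h * mg/L = g/h)
Daily solids removed = 999 * 24 = 23976 g/day
Convert g to kg: 23976 / 1000 = 23.976 kg/day

23.976 kg/day


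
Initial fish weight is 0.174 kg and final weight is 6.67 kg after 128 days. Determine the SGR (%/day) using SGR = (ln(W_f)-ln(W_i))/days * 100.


ln(W_f) = ln(6.67) = 1.8976199
ln(W_i) = ln(0.174) = -1.7487
ln(W_f) - ln(W_i) = 1.8976199 - -1.7487 = 3.6463199
SGR = 3.6463199 / 128 * 100 = 2.84869 %/day

2.84869 %/day


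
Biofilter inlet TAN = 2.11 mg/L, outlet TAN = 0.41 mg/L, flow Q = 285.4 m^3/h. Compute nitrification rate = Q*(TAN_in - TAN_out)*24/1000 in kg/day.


Concentration drop: TAN_in - TAN_out = 2.11 - 0.41 = 1.7 mg/L
Hourly TAN removed = Q * dTAN = 285.4 m^3/h * 1.7 mg/L = 485.18 g/h  (m^3/h * mg/L = g/h)
Daily TAN removed = 485.18 * 24 = 11644.32 g/day
Convert to kg/day: 11644.32 / 1000 = 11.64432 kg/day

11.64432 kg/day


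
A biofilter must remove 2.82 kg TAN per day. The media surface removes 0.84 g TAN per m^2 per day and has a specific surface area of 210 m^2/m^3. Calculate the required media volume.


A = 2.82*1000 / 0.84 = 3357.1429 m^2
V = 3357.1429 / 210 = 15.9864

15.9864 m^3


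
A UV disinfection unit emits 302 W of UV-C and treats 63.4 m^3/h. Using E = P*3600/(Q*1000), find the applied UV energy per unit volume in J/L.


Energy delivered per hour = 302 W * 3600 s = 1087200 J/h
Volume treated per hour = 63.4 m^3/h * 1000 = 63400 L/h
dose = 1087200 / 63400 = 17.1483 J/L

17.1483 J/L


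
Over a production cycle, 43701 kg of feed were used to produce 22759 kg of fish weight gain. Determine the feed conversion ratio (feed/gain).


FCR = feed consumed / weight gained
FCR = 43701 kg / 22759 kg = 1.92016

1.92016


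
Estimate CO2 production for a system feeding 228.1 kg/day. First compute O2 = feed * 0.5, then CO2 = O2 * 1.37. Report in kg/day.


O2 = 228.1 * 0.5 = 114.05
CO2 = 114.05 * 1.37 = 156.2485

156.2485 kg/day


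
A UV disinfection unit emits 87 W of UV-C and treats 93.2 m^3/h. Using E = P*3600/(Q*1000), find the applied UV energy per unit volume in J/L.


Energy delivered per hour = 87 W * 3600 s = 313200 J/h
Volume treated per hour = 93.2 m^3/h * 1000 = 93200 L/h
dose = 313200 / 93200 = 3.36052 J/L

3.36052 J/L


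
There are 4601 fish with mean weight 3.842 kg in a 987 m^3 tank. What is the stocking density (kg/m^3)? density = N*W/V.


Total biomass = 4601 fish * 3.842 kg = 17677.042 kg
Density = total biomass / volume = 17677.042 / 987 = 17.9099 kg/m^3

17.9099 kg/m^3


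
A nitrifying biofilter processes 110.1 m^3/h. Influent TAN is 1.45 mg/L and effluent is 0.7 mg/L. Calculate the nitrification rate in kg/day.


Concentration drop: TAN_in - TAN_out = 1.45 - 0.7 = 0.75 mg/L
Hourly TAN removed = Q * dTAN = 110.1 m^3/h * 0.75 mg/L = 82.575 g/h  (m^3/h * mg/L = g/h)
Daily TAN removed = 82.575 * 24 = 1981.8 g/day
Convert to kg/day: 1981.8 / 1000 = 1.9818 kg/day

1.9818 kg/day


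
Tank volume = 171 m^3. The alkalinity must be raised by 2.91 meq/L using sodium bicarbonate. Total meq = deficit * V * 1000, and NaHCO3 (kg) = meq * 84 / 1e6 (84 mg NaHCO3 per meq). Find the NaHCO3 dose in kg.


Tank volume in L = 171 m^3 * 1000 = 171000 L
Total meq required = 2.91 meq/L * 171000 L = 497610 meq
NaHCO3 mass = 497610 meq * 84 mg/meq / 1e6 = 41.7992 kg

41.7992 kg


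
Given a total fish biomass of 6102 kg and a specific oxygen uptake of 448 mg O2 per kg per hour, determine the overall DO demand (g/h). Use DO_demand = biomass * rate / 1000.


Total O2 consumption (mg/h) = 6102 kg * 448 mg/(kg*h) = 2733696 mg/h
Convert to g/h: 2733696 / 1000 = 2733.696 g/h

2733.696 g/h


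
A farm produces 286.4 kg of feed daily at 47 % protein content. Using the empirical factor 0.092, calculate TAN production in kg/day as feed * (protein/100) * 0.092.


Protein in feed = 286.4 * 47/100 = 134.608 kg/day
TAN = protein * 0.092 = 134.608 * 0.092 = 12.383936 kg/day

12.383936 kg/day


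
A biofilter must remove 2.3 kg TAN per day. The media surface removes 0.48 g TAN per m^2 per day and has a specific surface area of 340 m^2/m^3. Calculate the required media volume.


A = 2.3*1000 / 0.48 = 4791.6667 m^2
V = 4791.6667 / 340 = 14.0931

14.0931 m^3


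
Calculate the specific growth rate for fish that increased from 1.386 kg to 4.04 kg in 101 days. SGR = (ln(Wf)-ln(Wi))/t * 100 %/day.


ln(W_f) = ln(4.04) = 1.3962447
ln(W_i) = ln(1.386) = 0.3264219
ln(W_f) - ln(W_i) = 1.3962447 - 0.3264219 = 1.0698228
SGR = 1.0698228 / 101 * 100 = 1.05923 %/day

1.05923 %/day


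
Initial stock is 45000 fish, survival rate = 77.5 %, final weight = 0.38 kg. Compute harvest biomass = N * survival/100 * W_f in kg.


Survivors = 45000 * 77.5/100 = 34875 fish
Harvest biomass = survivors * W_f = 34875 * 0.38 = 13252.5 kg

13252.5 kg


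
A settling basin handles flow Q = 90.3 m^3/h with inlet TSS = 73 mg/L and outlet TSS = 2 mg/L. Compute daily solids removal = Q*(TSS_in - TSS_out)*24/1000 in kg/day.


Concentration drop: TSS_in - TSS_out = 73 - 2 = 71 mg/L
Hourly solids removed = Q * dTSS = 90.3 m^3/h * 71 mg/L = 6411.3 g/h  (m^3/h * mg/L = g/h)
Daily solids removed = 6411.3 * 24 = 153871.2 g/day
Convert g to kg: 153871.2 / 1000 = 153.8712 kg/day

153.8712 kg/day


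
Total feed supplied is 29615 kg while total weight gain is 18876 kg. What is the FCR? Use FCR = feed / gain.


FCR = feed consumed / weight gained
FCR = 29615 kg / 18876 kg = 1.56892

1.56892


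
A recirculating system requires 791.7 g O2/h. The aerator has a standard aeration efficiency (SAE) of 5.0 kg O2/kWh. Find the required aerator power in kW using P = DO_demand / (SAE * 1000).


SAE in g O2/kWh = 5.0 * 1000 = 5000 g/kWh
P = DO_demand / SAE_g = 791.7 / 5000 = 0.15834 kW

0.15834 kW


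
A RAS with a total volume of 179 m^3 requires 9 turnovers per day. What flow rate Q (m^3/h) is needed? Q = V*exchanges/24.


Daily recirculation volume = 179 m^3 * 9 = 1611 m^3/day
Flow rate Q = daily volume / 24 h = 1611 / 24 = 67.125 m^3/h

67.125 m^3/h


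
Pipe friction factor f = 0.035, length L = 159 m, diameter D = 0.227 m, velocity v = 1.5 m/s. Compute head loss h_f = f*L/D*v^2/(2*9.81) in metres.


v^2 = 1.5^2 = 2.25 m^2/s^2
L/D = 159/0.227 = 700.44053
h_f = f*(L/D)*v^2/(2g) = 0.035 * 700.44053 * 2.25 / 19.62 = 2.8114 m

2.8114 m


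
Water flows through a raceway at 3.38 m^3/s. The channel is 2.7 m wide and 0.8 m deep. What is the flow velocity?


Cross-sectional area = W * d = 2.7 * 0.8 = 2.16 m^2
Velocity = Q / A = 3.38 / 2.16 = 1.56481 m/s

1.56481 m/s


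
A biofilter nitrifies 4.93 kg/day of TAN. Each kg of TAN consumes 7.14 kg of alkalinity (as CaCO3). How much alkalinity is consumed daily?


Alkalinity factor: 7.14 kg CaCO3 consumed per kg TAN nitrified
alk = 4.93 kg TAN * 7.14 = 35.2002 kg CaCO3/day

35.2002 kg CaCO3/day


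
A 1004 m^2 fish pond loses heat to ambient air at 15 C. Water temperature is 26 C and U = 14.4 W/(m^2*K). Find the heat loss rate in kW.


Temperature difference dT = 26 - 15 = 11 K
Heat loss (W) = U * A * dT = 14.4 * 1004 * 11 = 159033.6 W
Convert to kW: 159033.6 / 1000 = 159.0336 kW

159.0336 kW


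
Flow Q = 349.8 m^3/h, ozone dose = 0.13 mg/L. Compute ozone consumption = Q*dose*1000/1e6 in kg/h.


O3 demand (mg/h) = Q * dose * 1000 = 349.8 * 0.13 * 1000 = 45474 mg/h
Convert mg to kg: 45474 / 1e6 = 0.045474 kg/h

0.045474 kg/h


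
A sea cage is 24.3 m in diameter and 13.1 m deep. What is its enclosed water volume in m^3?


r = d/2 = 24.3/2 = 12.15 m
Base area = pi*r^2 = pi*12.15^2 = 463.76976 m^2
Volume = 463.76976 * 13.1 = 6075.38 m^3

6075.38 m^3


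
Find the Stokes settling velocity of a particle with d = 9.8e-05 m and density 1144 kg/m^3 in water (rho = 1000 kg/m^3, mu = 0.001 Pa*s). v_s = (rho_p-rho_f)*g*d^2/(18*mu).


Density difference: rho_p - rho_f = 1144 - 1000 = 144 kg/m^3
d^2 = (9.8e-05)^2 = 9.604e-09 m^2
Numerator = (rho_p - rho_f) * g * d^2 = 144 * 9.81 * 9.604e-09 = 1.3566995e-05
Denominator = 18 * mu = 18 * 0.001 = 0.018
v_s = 1.3566995e-05 / 0.018 = 7.53722e-04 m/s
Check: Re = rho_f * v_s * d / mu = 1000 * 7.53722e-04 * 9.8e-05 / 0.001 = 0.0739 < 1, so Stokes' law applies.

7.53722e-04 m/s


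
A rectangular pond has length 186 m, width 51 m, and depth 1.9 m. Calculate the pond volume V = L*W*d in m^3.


Base area = L * W = 186 * 51 = 9486 m^2
Volume = area * depth = 9486 * 1.9 = 18023.4 m^3

18023.4 m^3


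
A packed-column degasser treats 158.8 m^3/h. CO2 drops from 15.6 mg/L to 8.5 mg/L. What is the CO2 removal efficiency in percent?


CO2_out / CO2_in = 8.5 / 15.6 = 0.54487179
Fraction remaining = 0.54487179
efficiency = (1 - 0.54487179) * 100 = 45.5128 %

45.5128 %


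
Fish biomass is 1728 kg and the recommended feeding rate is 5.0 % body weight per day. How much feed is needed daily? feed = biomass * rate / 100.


Feeding rate fraction = 5.0% / 100 = 0.05
Daily feed = 1728 kg * 0.05 = 86.4 kg/day

86.4 kg/day


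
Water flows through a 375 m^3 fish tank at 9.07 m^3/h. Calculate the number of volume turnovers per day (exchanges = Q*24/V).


Daily flow volume = 9.07 m^3/h * 24 h = 217.68 m^3/day
Exchanges = daily flow / tank volume = 217.68 / 375 = 0.58048 exchanges/day

0.58048 exchanges/day


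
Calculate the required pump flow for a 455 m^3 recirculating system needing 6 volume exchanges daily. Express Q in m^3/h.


Daily recirculation volume = 455 m^3 * 6 = 2730 m^3/day
Flow rate Q = daily volume / 24 h = 2730 / 24 = 113.75 m^3/h

113.75 m^3/h


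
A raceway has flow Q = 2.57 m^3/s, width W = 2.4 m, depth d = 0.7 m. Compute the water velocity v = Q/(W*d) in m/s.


Cross-sectional area = W * d = 2.4 * 0.7 = 1.68 m^2
Velocity = Q / A = 2.57 / 1.68 = 1.52976 m/s

1.52976 m/s


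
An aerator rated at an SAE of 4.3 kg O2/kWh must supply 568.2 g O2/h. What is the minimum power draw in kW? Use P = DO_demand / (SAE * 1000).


SAE in g O2/kWh = 4.3 * 1000 = 4300 g/kWh
P = DO_demand / SAE_g = 568.2 / 4300 = 0.13214 kW

0.13214 kW


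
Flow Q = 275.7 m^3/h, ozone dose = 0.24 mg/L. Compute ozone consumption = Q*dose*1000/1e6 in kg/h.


O3 demand (mg/h) = Q * dose * 1000 = 275.7 * 0.24 * 1000 = 66168 mg/h
Convert mg to kg: 66168 / 1e6 = 0.066168 kg/h

0.066168 kg/h


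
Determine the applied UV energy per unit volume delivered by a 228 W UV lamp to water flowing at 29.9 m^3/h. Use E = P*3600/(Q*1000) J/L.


Energy delivered per hour = 228 W * 3600 s = 820800 J/h
Volume treated per hour = 29.9 m^3/h * 1000 = 29900 L/h
dose = 820800 / 29900 = 27.4515 J/L

27.4515 J/L


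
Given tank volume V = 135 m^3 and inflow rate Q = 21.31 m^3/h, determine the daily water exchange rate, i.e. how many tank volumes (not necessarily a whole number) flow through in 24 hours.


Daily flow volume = 21.31 m^3/h * 24 h = 511.44 m^3/day
Exchanges = daily flow / tank volume = 511.44 / 135 = 3.78844 exchanges/day

3.78844 exchanges/day


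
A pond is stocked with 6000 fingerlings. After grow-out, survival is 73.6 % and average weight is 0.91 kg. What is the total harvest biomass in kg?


Survivors = 6000 * 73.6/100 = 4416 fish
Harvest biomass = survivors * W_f = 4416 * 0.91 = 4018.56 kg

4018.56 kg


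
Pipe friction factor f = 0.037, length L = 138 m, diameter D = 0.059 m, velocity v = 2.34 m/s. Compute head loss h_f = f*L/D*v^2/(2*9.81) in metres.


v^2 = 2.34^2 = 5.4756 m^2/s^2
L/D = 138/0.059 = 2338.9831
h_f = f*(L/D)*v^2/(2g) = 0.037 * 2338.9831 * 5.4756 / 19.62 = 24.1525 m

24.1525 m


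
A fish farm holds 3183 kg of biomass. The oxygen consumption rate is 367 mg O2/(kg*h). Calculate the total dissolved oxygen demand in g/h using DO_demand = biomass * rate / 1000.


Total O2 consumption (mg/h) = 3183 kg * 367 mg/(kg*h) = 1168161 mg/h
Convert to g/h: 1168161 / 1000 = 1168.161 g/h

1168.161 g/h


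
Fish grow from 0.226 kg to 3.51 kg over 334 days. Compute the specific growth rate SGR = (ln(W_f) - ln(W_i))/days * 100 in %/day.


ln(W_f) = ln(3.51) = 1.255616
ln(W_i) = ln(0.226) = -1.4872203
ln(W_f) - ln(W_i) = 1.255616 - -1.4872203 = 2.7428363
SGR = 2.7428363 / 334 * 100 = 0.821208 %/day

0.821208 %/day


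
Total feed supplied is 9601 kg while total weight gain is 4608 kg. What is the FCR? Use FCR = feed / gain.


FCR = feed consumed / weight gained
FCR = 9601 kg / 4608 kg = 2.08355

2.08355


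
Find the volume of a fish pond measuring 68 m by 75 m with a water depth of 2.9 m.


Base area = L * W = 68 * 75 = 5100 m^2
Volume = area * depth = 5100 * 2.9 = 14790 m^3

14790 m^3


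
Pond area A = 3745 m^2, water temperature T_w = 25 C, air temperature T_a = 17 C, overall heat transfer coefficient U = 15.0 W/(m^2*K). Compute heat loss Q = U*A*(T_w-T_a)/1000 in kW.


Temperature difference dT = 25 - 17 = 8 K
Heat loss (W) = U * A * dT = 15.0 * 3745 * 8 = 449400 W
Convert to kW: 449400 / 1000 = 449.4 kW

449.4 kW


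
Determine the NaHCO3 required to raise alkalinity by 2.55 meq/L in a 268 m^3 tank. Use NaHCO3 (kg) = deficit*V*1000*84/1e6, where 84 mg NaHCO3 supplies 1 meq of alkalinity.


Tank volume in L = 268 m^3 * 1000 = 268000 L
Total meq required = 2.55 meq/L * 268000 L = 683400 meq
NaHCO3 mass = 683400 meq * 84 mg/meq / 1e6 = 57.4056 kg

57.4056 kg


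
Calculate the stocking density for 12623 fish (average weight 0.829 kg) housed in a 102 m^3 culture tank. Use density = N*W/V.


Total biomass = 12623 fish * 0.829 kg = 10464.467 kg
Density = total biomass / volume = 10464.467 / 102 = 102.593 kg/m^3

102.593 kg/m^3


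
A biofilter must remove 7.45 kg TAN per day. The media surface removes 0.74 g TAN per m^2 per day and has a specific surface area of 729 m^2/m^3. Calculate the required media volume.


A = 7.45*1000 / 0.74 = 10067.568 m^2
V = 10067.568 / 729 = 13.8101

13.8101 m^3


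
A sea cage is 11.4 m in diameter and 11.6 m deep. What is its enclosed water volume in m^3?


r = d/2 = 11.4/2 = 5.7 m
Base area = pi*r^2 = pi*5.7^2 = 102.07035 m^2
Volume = 102.07035 * 11.6 = 1184.02 m^3

1184.02 m^3


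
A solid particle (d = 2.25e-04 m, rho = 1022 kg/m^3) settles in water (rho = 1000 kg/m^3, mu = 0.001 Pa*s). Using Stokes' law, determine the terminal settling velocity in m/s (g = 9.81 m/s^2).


Density difference: rho_p - rho_f = 1022 - 1000 = 22 kg/m^3
d^2 = (2.25e-04)^2 = 5.0625e-08 m^2
Numerator = (rho_p - rho_f) * g * d^2 = 22 * 9.81 * 5.0625e-08 = 1.0925888e-05
Denominator = 18 * mu = 18 * 0.001 = 0.018
v_s = 1.0925888e-05 / 0.018 = 6.06994e-04 m/s
Check: Re = rho_f * v_s * d / mu = 1000 * 6.06994e-04 * 2.25e-04 / 0.001 = 0.137 < 1, so Stokes' law applies.

6.06994e-04 m/s


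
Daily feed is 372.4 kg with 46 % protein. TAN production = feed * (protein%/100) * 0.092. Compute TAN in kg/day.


Protein in feed = 372.4 * 46/100 = 171.304 kg/day
TAN = protein * 0.092 = 171.304 * 0.092 = 15.759968 kg/day

15.759968 kg/day


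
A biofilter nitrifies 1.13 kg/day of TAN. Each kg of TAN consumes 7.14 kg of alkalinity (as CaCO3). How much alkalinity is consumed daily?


Alkalinity factor: 7.14 kg CaCO3 consumed per kg TAN nitrified
alk = 1.13 kg TAN * 7.14 = 8.0682 kg CaCO3/day

8.0682 kg CaCO3/day


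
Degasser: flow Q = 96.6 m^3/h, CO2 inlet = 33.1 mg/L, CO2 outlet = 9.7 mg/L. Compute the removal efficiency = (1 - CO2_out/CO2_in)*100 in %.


CO2_out / CO2_in = 9.7 / 33.1 = 0.29305136
Fraction remaining = 0.29305136
efficiency = (1 - 0.29305136) * 100 = 70.6949 %

70.6949 %


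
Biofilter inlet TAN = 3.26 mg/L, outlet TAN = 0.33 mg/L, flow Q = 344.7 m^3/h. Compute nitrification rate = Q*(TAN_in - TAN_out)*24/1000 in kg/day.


Concentration drop: TAN_in - TAN_out = 3.26 - 0.33 = 2.93 mg/L
Hourly TAN removed = Q * dTAN = 344.7 m^3/h * 2.93 mg/L = 1009.971 g/h  (m^3/h * mg/L = g/h)
Daily TAN removed = 1009.971 * 24 = 24239.304 g/day
Convert to kg/day: 24239.304 / 1000 = 24.239304 kg/day

24.239304 kg/day


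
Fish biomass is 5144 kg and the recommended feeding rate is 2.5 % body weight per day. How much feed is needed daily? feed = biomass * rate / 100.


Feeding rate fraction = 2.5% / 100 = 0.025
Daily feed = 5144 kg * 0.025 = 128.6 kg/day

128.6 kg/day


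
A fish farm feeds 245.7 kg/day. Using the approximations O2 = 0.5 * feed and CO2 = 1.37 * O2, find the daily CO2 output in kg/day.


O2 = 245.7 * 0.5 = 122.85
CO2 = 122.85 * 1.37 = 168.3045

168.3045 kg/day


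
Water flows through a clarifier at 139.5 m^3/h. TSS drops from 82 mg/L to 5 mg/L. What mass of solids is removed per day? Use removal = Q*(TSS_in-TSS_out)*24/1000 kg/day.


Concentration drop: TSS_in - TSS_out = 82 - 5 = 77 mg/L
Hourly solids removed = Q * dTSS = 139.5 m^3/h * 77 mg/L = 10741.5 g/h  (m^3/h * mg/L = g/h)
Daily solids removed = 10741.5 * 24 = 257796 g/day
Convert g to kg: 257796 / 1000 = 257.796 kg/day

257.796 kg/day


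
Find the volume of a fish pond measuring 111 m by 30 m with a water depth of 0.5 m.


Base area = L * W = 111 * 30 = 3330 m^2
Volume = area * depth = 3330 * 0.5 = 1665 m^3

1665 m^3


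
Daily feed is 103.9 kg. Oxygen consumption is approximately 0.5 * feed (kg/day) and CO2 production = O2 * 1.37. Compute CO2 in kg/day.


O2 = 103.9 * 0.5 = 51.95
CO2 = 51.95 * 1.37 = 71.1715

71.1715 kg/day


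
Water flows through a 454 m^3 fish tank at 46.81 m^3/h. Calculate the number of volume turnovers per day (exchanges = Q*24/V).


Daily flow volume = 46.81 m^3/h * 24 h = 1123.44 m^3/day
Exchanges = daily flow / tank volume = 1123.44 / 454 = 2.47454 exchanges/day

2.47454 exchanges/day


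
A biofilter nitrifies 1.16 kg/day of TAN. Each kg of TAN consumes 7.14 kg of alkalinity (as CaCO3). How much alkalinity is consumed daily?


Alkalinity factor: 7.14 kg CaCO3 consumed per kg TAN nitrified
alk = 1.16 kg TAN * 7.14 = 8.2824 kg CaCO3/day

8.2824 kg CaCO3/day


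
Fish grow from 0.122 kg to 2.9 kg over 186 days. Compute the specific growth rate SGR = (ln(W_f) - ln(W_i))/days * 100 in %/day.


ln(W_f) = ln(2.9) = 1.0647107
ln(W_i) = ln(0.122) = -2.1037342
ln(W_f) - ln(W_i) = 1.0647107 - -2.1037342 = 3.1684449
SGR = 3.1684449 / 186 * 100 = 1.70346 %/day

1.70346 %/day


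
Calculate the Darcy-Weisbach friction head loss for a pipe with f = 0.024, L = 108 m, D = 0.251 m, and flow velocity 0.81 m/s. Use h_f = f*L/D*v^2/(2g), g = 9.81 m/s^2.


v^2 = 0.81^2 = 0.6561 m^2/s^2
L/D = 108/0.251 = 430.27888
h_f = f*(L/D)*v^2/(2g) = 0.024 * 430.27888 * 0.6561 / 19.62 = 0.345328 m

0.345328 m


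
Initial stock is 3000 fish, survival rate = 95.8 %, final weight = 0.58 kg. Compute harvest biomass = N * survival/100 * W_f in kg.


Survivors = 3000 * 95.8/100 = 2874 fish
Harvest biomass = survivors * W_f = 2874 * 0.58 = 1666.92 kg

1666.92 kg


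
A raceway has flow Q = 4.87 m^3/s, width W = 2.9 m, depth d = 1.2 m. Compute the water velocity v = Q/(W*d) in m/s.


Cross-sectional area = W * d = 2.9 * 1.2 = 3.48 m^2
Velocity = Q / A = 4.87 / 3.48 = 1.39943 m/s

1.39943 m/s


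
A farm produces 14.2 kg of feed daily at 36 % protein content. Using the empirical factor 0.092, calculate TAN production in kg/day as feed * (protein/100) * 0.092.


Protein in feed = 14.2 * 36/100 = 5.112 kg/day
TAN = protein * 0.092 = 5.112 * 0.092 = 0.470304 kg/day

0.470304 kg/day


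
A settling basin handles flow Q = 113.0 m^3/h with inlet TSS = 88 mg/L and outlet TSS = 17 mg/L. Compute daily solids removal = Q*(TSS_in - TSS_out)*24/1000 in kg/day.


Concentration drop: TSS_in - TSS_out = 88 - 17 = 71 mg/L
Hourly solids removed = Q * dTSS = 113.0 m^3/h * 71 mg/L = 8023 g/h  (m^3/h * mg/L = g/h)
Daily solids removed = 8023 * 24 = 192552 g/day
Convert g to kg: 192552 / 1000 = 192.552 kg/day

192.552 kg/day


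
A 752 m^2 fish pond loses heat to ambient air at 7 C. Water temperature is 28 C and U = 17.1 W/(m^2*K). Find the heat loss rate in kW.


Temperature difference dT = 28 - 7 = 21 K
Heat loss (W) = U * A * dT = 17.1 * 752 * 21 = 270043.2 W
Convert to kW: 270043.2 / 1000 = 270.0432 kW

270.0432 kW


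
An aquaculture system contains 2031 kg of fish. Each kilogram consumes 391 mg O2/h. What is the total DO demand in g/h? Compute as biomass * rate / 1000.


Total O2 consumption (mg/h) = 2031 kg * 391 mg/(kg*h) = 794121 mg/h
Convert to g/h: 794121 / 1000 = 794.121 g/h

794.121 g/h


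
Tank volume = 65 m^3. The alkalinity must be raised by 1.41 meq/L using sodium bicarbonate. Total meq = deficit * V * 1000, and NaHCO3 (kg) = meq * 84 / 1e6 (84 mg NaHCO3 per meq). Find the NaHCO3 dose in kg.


Tank volume in L = 65 m^3 * 1000 = 65000 L
Total meq required = 1.41 meq/L * 65000 L = 91650 meq
NaHCO3 mass = 91650 meq * 84 mg/meq / 1e6 = 7.6986 kg

7.6986 kg


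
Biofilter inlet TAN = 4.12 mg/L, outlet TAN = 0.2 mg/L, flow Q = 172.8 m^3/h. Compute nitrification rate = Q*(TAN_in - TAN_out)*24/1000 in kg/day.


Concentration drop: TAN_in - TAN_out = 4.12 - 0.2 = 3.92 mg/L
Hourly TAN removed = Q * dTAN = 172.8 m^3/h * 3.92 mg/L = 677.376 g/h  (m^3/h * mg/L = g/h)
Daily TAN removed = 677.376 * 24 = 16257.024 g/day
Convert to kg/day: 16257.024 / 1000 = 16.257024 kg/day

16.257024 kg/day


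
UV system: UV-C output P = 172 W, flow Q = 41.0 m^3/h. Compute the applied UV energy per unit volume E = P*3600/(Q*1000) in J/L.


Energy delivered per hour = 172 W * 3600 s = 619200 J/h
Volume treated per hour = 41.0 m^3/h * 1000 = 41000 L/h
dose = 619200 / 41000 = 15.1024 J/L

15.1024 J/L


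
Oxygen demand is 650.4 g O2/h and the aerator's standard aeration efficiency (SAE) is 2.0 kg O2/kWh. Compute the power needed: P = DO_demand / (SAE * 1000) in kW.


SAE in g O2/kWh = 2.0 * 1000 = 2000 g/kWh
P = DO_demand / SAE_g = 650.4 / 2000 = 0.3252 kW

0.3252 kW


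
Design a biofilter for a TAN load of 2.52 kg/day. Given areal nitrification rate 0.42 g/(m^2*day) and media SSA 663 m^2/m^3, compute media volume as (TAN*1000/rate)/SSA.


A = 2.52*1000 / 0.42 = 6000 m^2
V = 6000 / 663 = 9.04977

9.04977 m^3


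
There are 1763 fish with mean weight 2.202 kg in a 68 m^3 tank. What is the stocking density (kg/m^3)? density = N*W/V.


Total biomass = 1763 fish * 2.202 kg = 3882.126 kg
Density = total biomass / volume = 3882.126 / 68 = 57.0901 kg/m^3

57.0901 kg/m^3


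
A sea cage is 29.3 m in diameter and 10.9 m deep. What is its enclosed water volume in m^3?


r = d/2 = 29.3/2 = 14.65 m
Base area = pi*r^2 = pi*14.65^2 = 674.25647 m^2
Volume = 674.25647 * 10.9 = 7349.4 m^3

7349.4 m^3


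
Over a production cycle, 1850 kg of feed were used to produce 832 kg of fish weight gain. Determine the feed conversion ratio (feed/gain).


FCR = feed consumed / weight gained
FCR = 1850 kg / 832 kg = 2.22356

2.22356


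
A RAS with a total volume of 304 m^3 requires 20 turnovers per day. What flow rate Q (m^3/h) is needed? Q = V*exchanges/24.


Daily recirculation volume = 304 m^3 * 20 = 6080 m^3/day
Flow rate Q = daily volume / 24 h = 6080 / 24 = 253.333 m^3/h

253.333 m^3/h


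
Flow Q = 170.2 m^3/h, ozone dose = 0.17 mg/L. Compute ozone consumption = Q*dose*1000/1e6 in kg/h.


O3 demand (mg/h) = Q * dose * 1000 = 170.2 * 0.17 * 1000 = 28934 mg/h
Convert mg to kg: 28934 / 1e6 = 0.028934 kg/h

0.028934 kg/h


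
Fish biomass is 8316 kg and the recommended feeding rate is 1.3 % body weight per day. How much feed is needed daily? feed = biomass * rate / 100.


Feeding rate fraction = 1.3% / 100 = 0.013
Daily feed = 8316 kg * 0.013 = 108.108 kg/day

108.108 kg/day


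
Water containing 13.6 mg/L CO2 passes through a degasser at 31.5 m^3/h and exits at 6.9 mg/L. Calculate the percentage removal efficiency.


CO2_out / CO2_in = 6.9 / 13.6 = 0.50735294
Fraction remaining = 0.50735294
efficiency = (1 - 0.50735294) * 100 = 49.2647 %

49.2647 %


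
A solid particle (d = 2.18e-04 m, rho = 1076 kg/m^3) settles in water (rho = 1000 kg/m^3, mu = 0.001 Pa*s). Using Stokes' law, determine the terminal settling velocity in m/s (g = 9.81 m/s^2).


Density difference: rho_p - rho_f = 1076 - 1000 = 76 kg/m^3
d^2 = (2.18e-04)^2 = 4.7524e-08 m^2
Numerator = (rho_p - rho_f) * g * d^2 = 76 * 9.81 * 4.7524e-08 = 3.5431993e-05
Denominator = 18 * mu = 18 * 0.001 = 0.018
v_s = 3.5431993e-05 / 0.018 = 0.00196844 m/s
Check: Re = rho_f * v_s * d / mu = 1000 * 0.00196844 * 2.18e-04 / 0.001 = 0.429 < 1, so Stokes' law applies.

0.00196844 m/s


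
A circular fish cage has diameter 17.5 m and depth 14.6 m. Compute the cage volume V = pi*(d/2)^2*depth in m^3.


r = d/2 = 17.5/2 = 8.75 m
Base area = pi*r^2 = pi*8.75^2 = 240.52819 m^2
Volume = 240.52819 * 14.6 = 3511.71 m^3

3511.71 m^3


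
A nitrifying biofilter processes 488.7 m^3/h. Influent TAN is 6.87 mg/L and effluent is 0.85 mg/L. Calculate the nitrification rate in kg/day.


Concentration drop: TAN_in - TAN_out = 6.87 - 0.85 = 6.02 mg/L
Hourly TAN removed = Q * dTAN = 488.7 m^3/h * 6.02 mg/L = 2941.974 g/h  (m^3/h * mg/L = g/h)
Daily TAN removed = 2941.974 * 24 = 70607.376 g/day
Convert to kg/day: 70607.376 / 1000 = 70.607376 kg/day

70.607376 kg/day


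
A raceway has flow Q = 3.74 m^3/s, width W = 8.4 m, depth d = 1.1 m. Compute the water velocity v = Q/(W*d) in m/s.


Cross-sectional area = W * d = 8.4 * 1.1 = 9.24 m^2
Velocity = Q / A = 3.74 / 9.24 = 0.404762 m/s

0.404762 m/s


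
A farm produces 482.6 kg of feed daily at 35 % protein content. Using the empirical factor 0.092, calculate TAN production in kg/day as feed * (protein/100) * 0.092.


Protein in feed = 482.6 * 35/100 = 168.91 kg/day
TAN = protein * 0.092 = 168.91 * 0.092 = 15.53972 kg/day

15.53972 kg/day


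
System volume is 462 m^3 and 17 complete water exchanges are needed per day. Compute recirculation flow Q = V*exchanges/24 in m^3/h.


Daily recirculation volume = 462 m^3 * 17 = 7854 m^3/day
Flow rate Q = daily volume / 24 h = 7854 / 24 = 327.25 m^3/h

327.25 m^3/h


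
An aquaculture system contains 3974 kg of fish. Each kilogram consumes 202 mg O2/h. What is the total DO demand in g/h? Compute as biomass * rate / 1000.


Total O2 consumption (mg/h) = 3974 kg * 202 mg/(kg*h) = 802748 mg/h
Convert to g/h: 802748 / 1000 = 802.748 g/h

802.748 g/h


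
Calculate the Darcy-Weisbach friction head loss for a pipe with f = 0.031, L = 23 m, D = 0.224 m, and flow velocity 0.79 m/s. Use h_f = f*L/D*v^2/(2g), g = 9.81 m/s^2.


v^2 = 0.79^2 = 0.6241 m^2/s^2
L/D = 23/0.224 = 102.67857
h_f = f*(L/D)*v^2/(2g) = 0.031 * 102.67857 * 0.6241 / 19.62 = 0.10125 m

0.10125 m


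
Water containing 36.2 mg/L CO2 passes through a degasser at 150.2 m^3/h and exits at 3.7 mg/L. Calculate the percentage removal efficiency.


CO2_out / CO2_in = 3.7 / 36.2 = 0.10220994
Fraction remaining = 0.10220994
efficiency = (1 - 0.10220994) * 100 = 89.779 %

89.779 %


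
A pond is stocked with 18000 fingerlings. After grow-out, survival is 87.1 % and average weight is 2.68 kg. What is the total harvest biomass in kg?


Survivors = 18000 * 87.1/100 = 15678 fish
Harvest biomass = survivors * W_f = 15678 * 2.68 = 42017.04 kg

42017.04 kg


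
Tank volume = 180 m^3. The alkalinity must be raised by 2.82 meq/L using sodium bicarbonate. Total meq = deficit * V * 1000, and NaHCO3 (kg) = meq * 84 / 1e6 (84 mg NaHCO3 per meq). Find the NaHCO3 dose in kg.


Tank volume in L = 180 m^3 * 1000 = 180000 L
Total meq required = 2.82 meq/L * 180000 L = 507600 meq
NaHCO3 mass = 507600 meq * 84 mg/meq / 1e6 = 42.6384 kg

42.6384 kg


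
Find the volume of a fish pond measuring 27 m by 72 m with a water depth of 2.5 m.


Base area = L * W = 27 * 72 = 1944 m^2
Volume = area * depth = 1944 * 2.5 = 4860 m^3

4860 m^3


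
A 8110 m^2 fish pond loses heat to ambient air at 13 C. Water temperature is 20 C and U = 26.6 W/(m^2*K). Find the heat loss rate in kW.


Temperature difference dT = 20 - 13 = 7 K
Heat loss (W) = U * A * dT = 26.6 * 8110 * 7 = 1510082 W
Convert to kW: 1510082 / 1000 = 1510.082 kW

1510.082 kW


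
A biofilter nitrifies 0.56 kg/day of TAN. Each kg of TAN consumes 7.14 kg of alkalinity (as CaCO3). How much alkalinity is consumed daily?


Alkalinity factor: 7.14 kg CaCO3 consumed per kg TAN nitrified
alk = 0.56 kg TAN * 7.14 = 3.9984 kg CaCO3/day

3.9984 kg CaCO3/day


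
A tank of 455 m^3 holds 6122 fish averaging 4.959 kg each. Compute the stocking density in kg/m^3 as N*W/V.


Total biomass = 6122 fish * 4.959 kg = 30358.998 kg
Density = total biomass / volume = 30358.998 / 455 = 66.7231 kg/m^3

66.7231 kg/m^3


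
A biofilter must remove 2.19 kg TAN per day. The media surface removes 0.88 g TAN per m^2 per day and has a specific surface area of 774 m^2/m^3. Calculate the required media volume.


A = 2.19*1000 / 0.88 = 2488.6364 m^2
V = 2488.6364 / 774 = 3.21529

3.21529 m^3


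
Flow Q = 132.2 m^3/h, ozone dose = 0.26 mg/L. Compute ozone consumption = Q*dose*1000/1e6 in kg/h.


O3 demand (mg/h) = Q * dose * 1000 = 132.2 * 0.26 * 1000 = 34372 mg/h
Convert mg to kg: 34372 / 1e6 = 0.034372 kg/h

0.034372 kg/h


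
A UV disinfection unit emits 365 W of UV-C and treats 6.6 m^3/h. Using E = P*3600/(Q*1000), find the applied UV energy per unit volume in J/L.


Energy delivered per hour = 365 W * 3600 s = 1314000 J/h
Volume treated per hour = 6.6 m^3/h * 1000 = 6600 L/h
dose = 1314000 / 6600 = 199.091 J/L

199.091 J/L


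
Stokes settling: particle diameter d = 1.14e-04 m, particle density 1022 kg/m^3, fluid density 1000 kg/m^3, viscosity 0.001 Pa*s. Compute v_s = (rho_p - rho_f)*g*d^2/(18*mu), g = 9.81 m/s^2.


Density difference: rho_p - rho_f = 1022 - 1000 = 22 kg/m^3
d^2 = (1.14e-04)^2 = 1.2996e-08 m^2
Numerator = (rho_p - rho_f) * g * d^2 = 22 * 9.81 * 1.2996e-08 = 2.8047967e-06
Denominator = 18 * mu = 18 * 0.001 = 0.018
v_s = 2.8047967e-06 / 0.018 = 1.55822e-04 m/s
Check: Re = rho_f * v_s * d / mu = 1000 * 1.55822e-04 * 1.14e-04 / 0.001 = 0.0178 < 1, so Stokes' law applies.

1.55822e-04 m/s


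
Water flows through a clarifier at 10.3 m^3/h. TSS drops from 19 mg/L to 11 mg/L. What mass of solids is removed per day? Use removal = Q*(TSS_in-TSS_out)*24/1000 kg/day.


Concentration drop: TSS_in - TSS_out = 19 - 11 = 8 mg/L
Hourly solids removed = Q * dTSS = 10.3 m^3/h * 8 mg/L = 82.4 g/h  (m^3/h * mg/L = g/h)
Daily solids removed = 82.4 * 24 = 1977.6 g/day
Convert g to kg: 1977.6 / 1000 = 1.9776 kg/day

1.9776 kg/day


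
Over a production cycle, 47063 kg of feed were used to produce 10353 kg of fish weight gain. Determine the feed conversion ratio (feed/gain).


FCR = feed consumed / weight gained
FCR = 47063 kg / 10353 kg = 4.54583

4.54583


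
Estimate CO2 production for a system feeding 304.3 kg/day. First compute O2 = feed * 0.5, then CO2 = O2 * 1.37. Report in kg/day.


O2 = 304.3 * 0.5 = 152.15
CO2 = 152.15 * 1.37 = 208.4455

208.4455 kg/day


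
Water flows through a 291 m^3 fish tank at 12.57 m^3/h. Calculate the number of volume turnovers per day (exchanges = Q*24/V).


Daily flow volume = 12.57 m^3/h * 24 h = 301.68 m^3/day
Exchanges = daily flow / tank volume = 301.68 / 291 = 1.0367 exchanges/day

1.0367 exchanges/day


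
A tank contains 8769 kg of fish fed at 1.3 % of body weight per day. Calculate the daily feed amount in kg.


Feeding rate fraction = 1.3% / 100 = 0.013
Daily feed = 8769 kg * 0.013 = 113.997 kg/day

113.997 kg/day


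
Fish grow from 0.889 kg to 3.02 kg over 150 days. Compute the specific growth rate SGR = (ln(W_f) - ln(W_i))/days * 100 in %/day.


ln(W_f) = ln(3.02) = 1.1052568
ln(W_i) = ln(0.889) = -0.11765804
ln(W_f) - ln(W_i) = 1.1052568 - -0.11765804 = 1.2229148
SGR = 1.2229148 / 150 * 100 = 0.815277 %/day

0.815277 %/day


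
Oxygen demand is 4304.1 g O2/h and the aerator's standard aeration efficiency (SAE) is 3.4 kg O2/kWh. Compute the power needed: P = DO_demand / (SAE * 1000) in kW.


SAE in g O2/kWh = 3.4 * 1000 = 3400 g/kWh
P = DO_demand / SAE_g = 4304.1 / 3400 = 1.26591 kW

1.26591 kW
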